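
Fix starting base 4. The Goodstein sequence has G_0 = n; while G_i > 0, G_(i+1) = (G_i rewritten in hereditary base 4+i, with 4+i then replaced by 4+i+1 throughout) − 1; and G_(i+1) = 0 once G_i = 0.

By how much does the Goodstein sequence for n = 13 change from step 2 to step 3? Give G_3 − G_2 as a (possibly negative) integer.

13 —HB4→ 3·4 + 1 —bump→ 3·5 + 1 = 16 —(−1)→ 15
15 —HB5→ 3·5 —bump→ 3·6 = 18 —(−1)→ 17
17 —HB6→ 2·6 + 5 —bump→ 2·7 + 5 = 19 —(−1)→ 18

1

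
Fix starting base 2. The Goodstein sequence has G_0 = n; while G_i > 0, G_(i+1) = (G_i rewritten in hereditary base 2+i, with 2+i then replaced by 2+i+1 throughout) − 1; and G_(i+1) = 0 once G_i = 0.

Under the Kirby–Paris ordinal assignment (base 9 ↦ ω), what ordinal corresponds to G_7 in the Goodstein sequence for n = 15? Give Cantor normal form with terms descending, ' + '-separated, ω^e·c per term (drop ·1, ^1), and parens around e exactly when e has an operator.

ω^(ω + 1) + ω^7·7 + ω^6·7 + ω^5·7 + ω^4·7 + ω^3·7 + ω^2·7 + ω·7 + 6

G_0=15  [base 2] 2^(2 + 1) + 2^2 + 2 + 1  →[2↦3]→  3^(3 + 1) + 3^3 + 3 + 1 = 112  −1 ⇒ G_1=111
G_1=111  [base 3] 3^(3 + 1) + 3^3 + 3  →[3↦4]→  4^(4 + 1) + 4^4 + 4 = 1284  −1 ⇒ G_2=1283
G_2=1283  [base 4] 4^(4 + 1) + 4^4 + 3  →[4↦5]→  5^(5 + 1) + 5^5 + 3 = 18753  −1 ⇒ G_3=18752
G_3=18752  [base 5] 5^(5 + 1) + 5^5 + 2  →[5↦6]→  6^(6 + 1) + 6^6 + 2 = 326594  −1 ⇒ G_4=326593
G_4=326593  [base 6] 6^(6 + 1) + 6^6 + 1  →[6↦7]→  7^(7 + 1) + 7^7 + 1 = 6588345  −1 ⇒ G_5=6588344
G_5=6588344  [base 7] 7^(7 + 1) + 7^7  →[7↦8]→  8^(8 + 1) + 8^8 = 150994944  −1 ⇒ G_6=150994943
G_6=150994943  [base 8] 8^(8 + 1) + 7·8^7 + 7·8^6 + 7·8^5 + 7·8^4 + 7·8^3 + 7·8^2 + 7·8 + 7  →[8↦9]→  9^(9 + 1) + 7·9^7 + 7·9^6 + 7·9^5 + 7·9^4 + 7·9^3 + 7·9^2 + 7·9 + 7 = 3524450281  −1 ⇒ G_7=3524450280
G_7=3524450280  [base 9] 9^(9 + 1) + 7·9^7 + 7·9^6 + 7·9^5 + 7·9^4 + 7·9^3 + 7·9^2 + 7·9 + 6  →[9↦10]→  10^(10 + 1) + 7·10^7 + 7·10^6 + 7·10^5 + 7·10^4 + 7·10^3 + 7·10^2 + 7·10 + 6 = 100077777776  −1 ⇒ G_8=100077777775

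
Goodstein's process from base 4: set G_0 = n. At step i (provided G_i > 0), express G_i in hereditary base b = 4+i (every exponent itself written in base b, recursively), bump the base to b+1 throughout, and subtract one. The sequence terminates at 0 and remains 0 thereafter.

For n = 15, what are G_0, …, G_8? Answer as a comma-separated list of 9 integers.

15, 17, 19, 21, 23, 24, 25, 26, 27

i=0: 15 = 3·4 + 3 (b=4); 4→5: 3·5 + 3 = 18; 18−1 = 17
i=1: 17 = 3·5 + 2 (b=5); 5→6: 3·6 + 2 = 20; 20−1 = 19
i=2: 19 = 3·6 + 1 (b=6); 6→7: 3·7 + 1 = 22; 22−1 = 21
i=3: 21 = 3·7 (b=7); 7→8: 3·8 = 24; 24−1 = 23
i=4: 23 = 2·8 + 7 (b=8); 8→9: 2·9 + 7 = 25; 25−1 = 24
i=5: 24 = 2·9 + 6 (b=9); 9→10: 2·10 + 6 = 26; 26−1 = 25
i=6: 25 = 2·10 + 5 (b=10); 10→11: 2·11 + 5 = 27; 27−1 = 26
i=7: 26 = 2·11 + 4 (b=11); 11→12: 2·12 + 4 = 28; 28−1 = 27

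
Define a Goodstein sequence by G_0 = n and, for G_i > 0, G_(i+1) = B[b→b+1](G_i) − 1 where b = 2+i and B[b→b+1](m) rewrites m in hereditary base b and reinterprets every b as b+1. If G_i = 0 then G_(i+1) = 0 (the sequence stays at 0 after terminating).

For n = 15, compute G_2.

1283

G_0 = 15. HB_2(15) = 2^(2 + 1) + 2^2 + 2 + 1. Bump = 112. G_1 = 111.
G_1 = 111. HB_3(111) = 3^(3 + 1) + 3^3 + 3. Bump = 1284. G_2 = 1283.
G_2 = 1283. HB_4(1283) = 4^(4 + 1) + 4^4 + 3. Bump = 18753. G_3 = 18752.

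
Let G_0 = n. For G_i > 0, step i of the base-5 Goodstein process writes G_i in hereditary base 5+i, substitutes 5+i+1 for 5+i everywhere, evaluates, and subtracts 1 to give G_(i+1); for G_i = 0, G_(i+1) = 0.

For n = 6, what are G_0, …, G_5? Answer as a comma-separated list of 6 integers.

6, 6, 6, 5, 4, 3

i=0: 6 = 5 + 1 (b=5); 5→6: 6 + 1 = 7; 7−1 = 6
i=1: 6 = 6 (b=6); 6→7: 7 = 7; 7−1 = 6
i=2: 6 = 6 (b=7); 7→8: 6 = 6; 6−1 = 5
i=3: 5 = 5 (b=8); 8→9: 5 = 5; 5−1 = 4
i=4: 4 = 4 (b=9); 9→10: 4 = 4; 4−1 = 3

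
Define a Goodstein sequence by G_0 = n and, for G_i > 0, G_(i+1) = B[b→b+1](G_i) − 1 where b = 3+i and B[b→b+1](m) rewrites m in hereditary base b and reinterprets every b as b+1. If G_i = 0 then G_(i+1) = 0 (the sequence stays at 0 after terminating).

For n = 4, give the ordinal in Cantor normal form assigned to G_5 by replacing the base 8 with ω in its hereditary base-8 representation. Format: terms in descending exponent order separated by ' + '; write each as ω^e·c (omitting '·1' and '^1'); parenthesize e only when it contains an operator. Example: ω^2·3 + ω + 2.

(0) 4|_3 = 3 + 1 ↦ 4 + 1|_4 = 5 ⇒ 4
(1) 4|_4 = 4 ↦ 5|_5 = 5 ⇒ 4
(2) 4|_5 = 4 ↦ 4|_6 = 4 ⇒ 3
(3) 3|_6 = 3 ↦ 3|_7 = 3 ⇒ 2
(4) 2|_7 = 2 ↦ 2|_8 = 2 ⇒ 1
(5) 1|_8 = 1 ↦ 1|_9 = 1 ⇒ 0

1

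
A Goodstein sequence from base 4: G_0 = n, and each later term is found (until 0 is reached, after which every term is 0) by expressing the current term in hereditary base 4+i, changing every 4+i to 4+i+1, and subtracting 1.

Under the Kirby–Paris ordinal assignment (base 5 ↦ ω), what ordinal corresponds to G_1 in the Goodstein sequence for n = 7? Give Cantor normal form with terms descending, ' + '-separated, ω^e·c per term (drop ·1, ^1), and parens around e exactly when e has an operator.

ω + 2

[0] 7 ≡ 4 + 3 (base 4). Lift 5: 8. −1: 7.
[1] 7 ≡ 5 + 2 (base 5). Lift 6: 8. −1: 7.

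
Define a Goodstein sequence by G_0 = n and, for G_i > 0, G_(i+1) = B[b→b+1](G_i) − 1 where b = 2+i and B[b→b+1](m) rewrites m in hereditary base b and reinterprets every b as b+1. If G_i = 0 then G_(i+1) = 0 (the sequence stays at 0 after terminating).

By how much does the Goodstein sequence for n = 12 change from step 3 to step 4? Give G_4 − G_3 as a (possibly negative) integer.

264334

step 0: 12 = 2^(2 + 1) + 2^2; sub 3 for 2: 3^(3 + 1) + 3^3; = 108; G_1 = 108−1 = 107
step 1: 107 = 3^(3 + 1) + 2·3^2 + 2·3 + 2; sub 4 for 3: 4^(4 + 1) + 2·4^2 + 2·4 + 2; = 1066; G_2 = 1066−1 = 1065
step 2: 1065 = 4^(4 + 1) + 2·4^2 + 2·4 + 1; sub 5 for 4: 5^(5 + 1) + 2·5^2 + 2·5 + 1; = 15686; G_3 = 15686−1 = 15685
step 3: 15685 = 5^(5 + 1) + 2·5^2 + 2·5; sub 6 for 5: 6^(6 + 1) + 2·6^2 + 2·6; = 280020; G_4 = 280020−1 = 280019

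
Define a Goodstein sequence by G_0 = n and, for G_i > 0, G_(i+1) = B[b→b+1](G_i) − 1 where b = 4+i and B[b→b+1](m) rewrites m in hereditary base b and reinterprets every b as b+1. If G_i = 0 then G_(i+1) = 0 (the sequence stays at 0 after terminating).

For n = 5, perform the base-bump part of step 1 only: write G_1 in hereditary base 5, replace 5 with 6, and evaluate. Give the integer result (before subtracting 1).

G_0=5  [base 4] 4 + 1  →[4↦5]→  5 + 1 = 6  −1 ⇒ G_1=5
G_1=5  [base 5] 5  →[5↦6]→  6 = 6  −1 ⇒ G_2=5

6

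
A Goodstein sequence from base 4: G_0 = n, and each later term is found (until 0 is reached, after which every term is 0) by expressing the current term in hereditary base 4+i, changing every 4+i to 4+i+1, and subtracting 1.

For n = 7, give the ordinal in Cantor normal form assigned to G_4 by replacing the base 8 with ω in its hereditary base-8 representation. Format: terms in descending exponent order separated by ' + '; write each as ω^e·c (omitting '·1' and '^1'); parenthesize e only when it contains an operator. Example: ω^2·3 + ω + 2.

i=0: 7 = 4 + 3 (b=4); 4→5: 5 + 3 = 8; 8−1 = 7
i=1: 7 = 5 + 2 (b=5); 5→6: 6 + 2 = 8; 8−1 = 7
i=2: 7 = 6 + 1 (b=6); 6→7: 7 + 1 = 8; 8−1 = 7
i=3: 7 = 7 (b=7); 7→8: 8 = 8; 8−1 = 7
i=4: 7 = 7 (b=8); 8→9: 7 = 7; 7−1 = 6

7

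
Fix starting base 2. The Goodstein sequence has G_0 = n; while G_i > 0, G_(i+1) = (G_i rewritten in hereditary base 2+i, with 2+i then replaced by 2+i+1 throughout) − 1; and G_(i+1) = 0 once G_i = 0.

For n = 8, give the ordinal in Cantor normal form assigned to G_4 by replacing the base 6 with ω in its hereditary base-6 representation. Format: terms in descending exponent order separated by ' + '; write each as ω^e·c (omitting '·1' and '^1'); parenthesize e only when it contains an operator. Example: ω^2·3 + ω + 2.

ω^ω·2 + ω^2·2 + ω + 5

8 —HB2→ 2^(2 + 1) —bump→ 3^(3 + 1) = 81 —(−1)→ 80
80 —HB3→ 2·3^3 + 2·3^2 + 2·3 + 2 —bump→ 2·4^4 + 2·4^2 + 2·4 + 2 = 554 —(−1)→ 553
553 —HB4→ 2·4^4 + 2·4^2 + 2·4 + 1 —bump→ 2·5^5 + 2·5^2 + 2·5 + 1 = 6311 —(−1)→ 6310
6310 —HB5→ 2·5^5 + 2·5^2 + 2·5 —bump→ 2·6^6 + 2·6^2 + 2·6 = 93396 —(−1)→ 93395
93395 —HB6→ 2·6^6 + 2·6^2 + 6 + 5 —bump→ 2·7^7 + 2·7^2 + 7 + 5 = 1647196 —(−1)→ 1647195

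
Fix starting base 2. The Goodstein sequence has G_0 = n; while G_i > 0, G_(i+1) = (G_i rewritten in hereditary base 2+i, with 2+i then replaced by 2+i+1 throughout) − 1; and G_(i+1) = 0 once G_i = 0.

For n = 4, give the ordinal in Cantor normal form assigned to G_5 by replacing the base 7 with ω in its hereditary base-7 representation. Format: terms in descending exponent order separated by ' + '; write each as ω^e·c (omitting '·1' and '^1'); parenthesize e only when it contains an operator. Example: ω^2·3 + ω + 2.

ω^2·2 + ω + 4

G_0 = 4. HB_2(4) = 2^2. Bump = 27. G_1 = 26.
G_1 = 26. HB_3(26) = 2·3^2 + 2·3 + 2. Bump = 42. G_2 = 41.
G_2 = 41. HB_4(41) = 2·4^2 + 2·4 + 1. Bump = 61. G_3 = 60.
G_3 = 60. HB_5(60) = 2·5^2 + 2·5. Bump = 84. G_4 = 83.
G_4 = 83. HB_6(83) = 2·6^2 + 6 + 5. Bump = 110. G_5 = 109.
G_5 = 109. HB_7(109) = 2·7^2 + 7 + 4. Bump = 140. G_6 = 139.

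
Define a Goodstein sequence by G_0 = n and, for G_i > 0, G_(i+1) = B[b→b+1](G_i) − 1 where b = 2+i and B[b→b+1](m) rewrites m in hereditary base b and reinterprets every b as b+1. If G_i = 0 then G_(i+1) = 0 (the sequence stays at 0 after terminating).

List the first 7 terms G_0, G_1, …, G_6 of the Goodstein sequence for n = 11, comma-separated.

11, 84, 1027, 15627, 279937, 5764801, 134217727

(0) 11|_2 = 2^(2 + 1) + 2 + 1 ↦ 3^(3 + 1) + 3 + 1|_3 = 85 ⇒ 84
(1) 84|_3 = 3^(3 + 1) + 3 ↦ 4^(4 + 1) + 4|_4 = 1028 ⇒ 1027
(2) 1027|_4 = 4^(4 + 1) + 3 ↦ 5^(5 + 1) + 3|_5 = 15628 ⇒ 15627
(3) 15627|_5 = 5^(5 + 1) + 2 ↦ 6^(6 + 1) + 2|_6 = 279938 ⇒ 279937
(4) 279937|_6 = 6^(6 + 1) + 1 ↦ 7^(7 + 1) + 1|_7 = 5764802 ⇒ 5764801
(5) 5764801|_7 = 7^(7 + 1) ↦ 8^(8 + 1)|_8 = 134217728 ⇒ 134217727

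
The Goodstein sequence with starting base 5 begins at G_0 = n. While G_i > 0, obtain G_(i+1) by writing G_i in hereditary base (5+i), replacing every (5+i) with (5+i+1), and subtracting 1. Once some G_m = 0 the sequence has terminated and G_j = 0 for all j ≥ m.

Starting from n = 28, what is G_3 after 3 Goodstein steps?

(0) 28|_5 = 5^2 + 3 ↦ 6^2 + 3|_6 = 39 ⇒ 38
(1) 38|_6 = 6^2 + 2 ↦ 7^2 + 2|_7 = 51 ⇒ 50
(2) 50|_7 = 7^2 + 1 ↦ 8^2 + 1|_8 = 65 ⇒ 64

64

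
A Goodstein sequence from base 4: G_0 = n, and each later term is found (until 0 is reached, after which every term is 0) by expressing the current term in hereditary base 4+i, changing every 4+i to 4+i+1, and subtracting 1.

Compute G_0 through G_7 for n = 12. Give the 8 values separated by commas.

12 —HB4→ 3·4 —bump→ 3·5 = 15 —(−1)→ 14
14 —HB5→ 2·5 + 4 —bump→ 2·6 + 4 = 16 —(−1)→ 15
15 —HB6→ 2·6 + 3 —bump→ 2·7 + 3 = 17 —(−1)→ 16
16 —HB7→ 2·7 + 2 —bump→ 2·8 + 2 = 18 —(−1)→ 17
17 —HB8→ 2·8 + 1 —bump→ 2·9 + 1 = 19 —(−1)→ 18
18 —HB9→ 2·9 —bump→ 2·10 = 20 —(−1)→ 19
19 —HB10→ 10 + 9 —bump→ 11 + 9 = 20 —(−1)→ 19

12, 14, 15, 16, 17, 18, 19, 19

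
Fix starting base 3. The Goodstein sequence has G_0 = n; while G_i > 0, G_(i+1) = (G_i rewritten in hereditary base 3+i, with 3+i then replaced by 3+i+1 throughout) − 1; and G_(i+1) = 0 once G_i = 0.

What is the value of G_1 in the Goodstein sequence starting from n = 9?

i=0: 9 = 3^2 (b=3); 3→4: 4^2 = 16; 16−1 = 15
i=1: 15 = 3·4 + 3 (b=4); 4→5: 3·5 + 3 = 18; 18−1 = 17

15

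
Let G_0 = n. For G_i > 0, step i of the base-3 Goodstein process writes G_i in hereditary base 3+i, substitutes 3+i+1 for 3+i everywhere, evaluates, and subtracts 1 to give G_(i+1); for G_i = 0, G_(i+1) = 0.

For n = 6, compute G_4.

7

G_0 = 6. HB_3(6) = 2·3. Bump = 8. G_1 = 7.
G_1 = 7. HB_4(7) = 4 + 3. Bump = 8. G_2 = 7.
G_2 = 7. HB_5(7) = 5 + 2. Bump = 8. G_3 = 7.
G_3 = 7. HB_6(7) = 6 + 1. Bump = 8. G_4 = 7.
G_4 = 7. HB_7(7) = 7. Bump = 8. G_5 = 7.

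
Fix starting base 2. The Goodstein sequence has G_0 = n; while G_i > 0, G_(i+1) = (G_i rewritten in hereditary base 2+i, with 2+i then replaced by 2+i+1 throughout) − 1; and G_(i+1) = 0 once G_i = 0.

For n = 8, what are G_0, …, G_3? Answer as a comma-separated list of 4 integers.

[0] 8 ≡ 2^(2 + 1) (base 2). Lift 3: 81. −1: 80.
[1] 80 ≡ 2·3^3 + 2·3^2 + 2·3 + 2 (base 3). Lift 4: 554. −1: 553.
[2] 553 ≡ 2·4^4 + 2·4^2 + 2·4 + 1 (base 4). Lift 5: 6311. −1: 6310.

8, 80, 553, 6310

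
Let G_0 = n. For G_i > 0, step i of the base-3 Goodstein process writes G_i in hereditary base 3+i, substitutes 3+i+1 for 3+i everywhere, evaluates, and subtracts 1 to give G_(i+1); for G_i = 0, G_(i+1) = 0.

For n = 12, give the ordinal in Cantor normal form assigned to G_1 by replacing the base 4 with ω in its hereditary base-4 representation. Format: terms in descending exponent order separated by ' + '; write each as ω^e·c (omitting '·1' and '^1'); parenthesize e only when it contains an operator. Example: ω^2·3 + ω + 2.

i=0: 12 = 3^2 + 3 (b=3); 3→4: 4^2 + 4 = 20; 20−1 = 19
i=1: 19 = 4^2 + 3 (b=4); 4→5: 5^2 + 3 = 28; 28−1 = 27

ω^2 + 3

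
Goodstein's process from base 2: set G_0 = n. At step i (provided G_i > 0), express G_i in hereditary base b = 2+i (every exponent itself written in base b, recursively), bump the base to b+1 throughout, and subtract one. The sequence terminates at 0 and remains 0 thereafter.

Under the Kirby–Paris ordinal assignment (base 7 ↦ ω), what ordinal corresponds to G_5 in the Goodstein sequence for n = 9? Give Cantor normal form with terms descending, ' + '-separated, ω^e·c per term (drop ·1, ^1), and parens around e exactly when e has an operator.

(0) 9|_2 = 2^(2 + 1) + 1 ↦ 3^(3 + 1) + 1|_3 = 82 ⇒ 81
(1) 81|_3 = 3^(3 + 1) ↦ 4^(4 + 1)|_4 = 1024 ⇒ 1023
(2) 1023|_4 = 3·4^4 + 3·4^3 + 3·4^2 + 3·4 + 3 ↦ 3·5^5 + 3·5^3 + 3·5^2 + 3·5 + 3|_5 = 9843 ⇒ 9842
(3) 9842|_5 = 3·5^5 + 3·5^3 + 3·5^2 + 3·5 + 2 ↦ 3·6^6 + 3·6^3 + 3·6^2 + 3·6 + 2|_6 = 140744 ⇒ 140743
(4) 140743|_6 = 3·6^6 + 3·6^3 + 3·6^2 + 3·6 + 1 ↦ 3·7^7 + 3·7^3 + 3·7^2 + 3·7 + 1|_7 = 2471827 ⇒ 2471826
(5) 2471826|_7 = 3·7^7 + 3·7^3 + 3·7^2 + 3·7 ↦ 3·8^8 + 3·8^3 + 3·8^2 + 3·8|_8 = 50333400 ⇒ 50333399

ω^ω·3 + ω^3·3 + ω^2·3 + ω·3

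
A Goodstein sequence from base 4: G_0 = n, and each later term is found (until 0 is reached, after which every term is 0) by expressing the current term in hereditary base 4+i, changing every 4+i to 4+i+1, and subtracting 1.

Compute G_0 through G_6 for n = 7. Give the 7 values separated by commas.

(0) 7|_4 = 4 + 3 ↦ 5 + 3|_5 = 8 ⇒ 7
(1) 7|_5 = 5 + 2 ↦ 6 + 2|_6 = 8 ⇒ 7
(2) 7|_6 = 6 + 1 ↦ 7 + 1|_7 = 8 ⇒ 7
(3) 7|_7 = 7 ↦ 8|_8 = 8 ⇒ 7
(4) 7|_8 = 7 ↦ 7|_9 = 7 ⇒ 6
(5) 6|_9 = 6 ↦ 6|_10 = 6 ⇒ 5

7, 7, 7, 7, 7, 6, 5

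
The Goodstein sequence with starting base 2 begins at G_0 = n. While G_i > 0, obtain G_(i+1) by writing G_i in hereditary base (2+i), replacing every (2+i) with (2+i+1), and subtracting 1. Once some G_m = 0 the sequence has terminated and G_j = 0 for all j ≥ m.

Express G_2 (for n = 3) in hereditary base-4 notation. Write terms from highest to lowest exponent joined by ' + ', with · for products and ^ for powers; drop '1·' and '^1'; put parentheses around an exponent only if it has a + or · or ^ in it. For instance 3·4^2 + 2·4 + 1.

(0) 3|_2 = 2 + 1 ↦ 3 + 1|_3 = 4 ⇒ 3
(1) 3|_3 = 3 ↦ 4|_4 = 4 ⇒ 3
(2) 3|_4 = 3 ↦ 3|_5 = 3 ⇒ 2

3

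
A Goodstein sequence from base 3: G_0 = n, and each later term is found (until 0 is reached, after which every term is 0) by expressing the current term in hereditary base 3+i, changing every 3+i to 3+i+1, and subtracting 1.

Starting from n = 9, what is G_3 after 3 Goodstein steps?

9 —HB3→ 3^2 —bump→ 4^2 = 16 —(−1)→ 15
15 —HB4→ 3·4 + 3 —bump→ 3·5 + 3 = 18 —(−1)→ 17
17 —HB5→ 3·5 + 2 —bump→ 3·6 + 2 = 20 —(−1)→ 19
19 —HB6→ 3·6 + 1 —bump→ 3·7 + 1 = 22 —(−1)→ 21

19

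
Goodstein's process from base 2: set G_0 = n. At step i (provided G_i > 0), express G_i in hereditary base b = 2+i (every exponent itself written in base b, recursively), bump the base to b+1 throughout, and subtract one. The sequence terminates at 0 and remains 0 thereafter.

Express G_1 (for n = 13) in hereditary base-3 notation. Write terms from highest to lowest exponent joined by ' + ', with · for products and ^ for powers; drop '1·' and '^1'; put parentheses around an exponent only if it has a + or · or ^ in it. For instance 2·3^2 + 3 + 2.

3^(3 + 1) + 3^3

base 2: 13 = 2^(2 + 1) + 2^2 + 1; at 3: 3^(3 + 1) + 3^3 + 1 = 109; next = 108
base 3: 108 = 3^(3 + 1) + 3^3; at 4: 4^(4 + 1) + 4^4 = 1280; next = 1279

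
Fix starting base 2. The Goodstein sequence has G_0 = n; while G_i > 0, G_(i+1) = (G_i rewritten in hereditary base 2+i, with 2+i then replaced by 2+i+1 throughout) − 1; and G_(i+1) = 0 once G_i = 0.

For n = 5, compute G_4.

i=0: 5 = 2^2 + 1 (b=2); 2→3: 3^3 + 1 = 28; 28−1 = 27
i=1: 27 = 3^3 (b=3); 3→4: 4^4 = 256; 256−1 = 255
i=2: 255 = 3·4^3 + 3·4^2 + 3·4 + 3 (b=4); 4→5: 3·5^3 + 3·5^2 + 3·5 + 3 = 468; 468−1 = 467
i=3: 467 = 3·5^3 + 3·5^2 + 3·5 + 2 (b=5); 5→6: 3·6^3 + 3·6^2 + 3·6 + 2 = 776; 776−1 = 775

775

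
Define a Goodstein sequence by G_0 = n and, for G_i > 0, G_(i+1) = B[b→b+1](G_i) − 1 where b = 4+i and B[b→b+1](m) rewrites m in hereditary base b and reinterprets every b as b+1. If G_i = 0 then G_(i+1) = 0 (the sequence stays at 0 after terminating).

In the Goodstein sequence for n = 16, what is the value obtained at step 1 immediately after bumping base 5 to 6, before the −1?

step 0: 16 = 4^2; sub 5 for 4: 5^2; = 25; G_1 = 25−1 = 24
step 1: 24 = 4·5 + 4; sub 6 for 5: 4·6 + 4; = 28; G_2 = 28−1 = 27

28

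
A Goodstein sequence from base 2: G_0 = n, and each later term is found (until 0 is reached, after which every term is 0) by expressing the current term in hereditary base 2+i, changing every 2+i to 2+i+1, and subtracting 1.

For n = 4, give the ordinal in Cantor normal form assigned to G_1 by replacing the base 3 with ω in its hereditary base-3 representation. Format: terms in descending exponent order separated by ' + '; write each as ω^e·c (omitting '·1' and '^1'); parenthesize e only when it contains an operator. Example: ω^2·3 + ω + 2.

[0] 4 ≡ 2^2 (base 2). Lift 3: 27. −1: 26.
[1] 26 ≡ 2·3^2 + 2·3 + 2 (base 3). Lift 4: 42. −1: 41.

ω^2·2 + ω·2 + 2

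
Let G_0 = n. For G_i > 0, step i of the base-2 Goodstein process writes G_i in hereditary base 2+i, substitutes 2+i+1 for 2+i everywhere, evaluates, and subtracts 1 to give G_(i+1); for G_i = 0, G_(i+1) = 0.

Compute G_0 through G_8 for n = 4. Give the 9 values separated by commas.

4, 26, 41, 60, 83, 109, 139, 173, 211

G_0 = 4. HB_2(4) = 2^2. Bump = 27. G_1 = 26.
G_1 = 26. HB_3(26) = 2·3^2 + 2·3 + 2. Bump = 42. G_2 = 41.
G_2 = 41. HB_4(41) = 2·4^2 + 2·4 + 1. Bump = 61. G_3 = 60.
G_3 = 60. HB_5(60) = 2·5^2 + 2·5. Bump = 84. G_4 = 83.
G_4 = 83. HB_6(83) = 2·6^2 + 6 + 5. Bump = 110. G_5 = 109.
G_5 = 109. HB_7(109) = 2·7^2 + 7 + 4. Bump = 140. G_6 = 139.
G_6 = 139. HB_8(139) = 2·8^2 + 8 + 3. Bump = 174. G_7 = 173.
G_7 = 173. HB_9(173) = 2·9^2 + 9 + 2. Bump = 212. G_8 = 211.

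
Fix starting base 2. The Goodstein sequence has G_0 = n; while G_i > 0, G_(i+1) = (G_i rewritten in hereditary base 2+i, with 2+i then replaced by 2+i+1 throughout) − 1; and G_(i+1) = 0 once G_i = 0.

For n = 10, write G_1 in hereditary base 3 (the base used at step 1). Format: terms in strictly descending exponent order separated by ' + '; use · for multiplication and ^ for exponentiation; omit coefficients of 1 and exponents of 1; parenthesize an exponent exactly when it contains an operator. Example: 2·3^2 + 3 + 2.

3^(3 + 1) + 2

[0] 10 ≡ 2^(2 + 1) + 2 (base 2). Lift 3: 84. −1: 83.
[1] 83 ≡ 3^(3 + 1) + 2 (base 3). Lift 4: 1026. −1: 1025.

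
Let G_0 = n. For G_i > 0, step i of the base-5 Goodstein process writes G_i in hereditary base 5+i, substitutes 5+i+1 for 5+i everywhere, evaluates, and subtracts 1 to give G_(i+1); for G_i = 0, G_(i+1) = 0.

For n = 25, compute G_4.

47

[0] 25 ≡ 5^2 (base 5). Lift 6: 36. −1: 35.
[1] 35 ≡ 5·6 + 5 (base 6). Lift 7: 40. −1: 39.
[2] 39 ≡ 5·7 + 4 (base 7). Lift 8: 44. −1: 43.
[3] 43 ≡ 5·8 + 3 (base 8). Lift 9: 48. −1: 47.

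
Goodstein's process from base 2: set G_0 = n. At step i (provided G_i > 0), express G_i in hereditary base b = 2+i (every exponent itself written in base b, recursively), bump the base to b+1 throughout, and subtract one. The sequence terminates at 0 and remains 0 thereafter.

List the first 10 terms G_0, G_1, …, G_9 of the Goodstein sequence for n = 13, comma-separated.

13, 108, 1279, 16092, 280711, 5765998, 134219479, 3486786855, 100000003325, 3138428381103

[0] 13 ≡ 2^(2 + 1) + 2^2 + 1 (base 2). Lift 3: 109. −1: 108.
[1] 108 ≡ 3^(3 + 1) + 3^3 (base 3). Lift 4: 1280. −1: 1279.
[2] 1279 ≡ 4^(4 + 1) + 3·4^3 + 3·4^2 + 3·4 + 3 (base 4). Lift 5: 16093. −1: 16092.
[3] 16092 ≡ 5^(5 + 1) + 3·5^3 + 3·5^2 + 3·5 + 2 (base 5). Lift 6: 280712. −1: 280711.
[4] 280711 ≡ 6^(6 + 1) + 3·6^3 + 3·6^2 + 3·6 + 1 (base 6). Lift 7: 5765999. −1: 5765998.
[5] 5765998 ≡ 7^(7 + 1) + 3·7^3 + 3·7^2 + 3·7 (base 7). Lift 8: 134219480. −1: 134219479.
[6] 134219479 ≡ 8^(8 + 1) + 3·8^3 + 3·8^2 + 2·8 + 7 (base 8). Lift 9: 3486786856. −1: 3486786855.
[7] 3486786855 ≡ 9^(9 + 1) + 3·9^3 + 3·9^2 + 2·9 + 6 (base 9). Lift 10: 100000003326. −1: 100000003325.
[8] 100000003325 ≡ 10^(10 + 1) + 3·10^3 + 3·10^2 + 2·10 + 5 (base 10). Lift 11: 3138428381104. −1: 3138428381103.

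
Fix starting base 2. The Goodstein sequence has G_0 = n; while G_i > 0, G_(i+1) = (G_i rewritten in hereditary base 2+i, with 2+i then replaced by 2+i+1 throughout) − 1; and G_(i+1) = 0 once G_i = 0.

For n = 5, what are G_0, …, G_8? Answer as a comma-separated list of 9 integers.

5, 27, 255, 467, 775, 1197, 1751, 2454, 3325

step 0: 5 = 2^2 + 1; sub 3 for 2: 3^3 + 1; = 28; G_1 = 28−1 = 27
step 1: 27 = 3^3; sub 4 for 3: 4^4; = 256; G_2 = 256−1 = 255
step 2: 255 = 3·4^3 + 3·4^2 + 3·4 + 3; sub 5 for 4: 3·5^3 + 3·5^2 + 3·5 + 3; = 468; G_3 = 468−1 = 467
step 3: 467 = 3·5^3 + 3·5^2 + 3·5 + 2; sub 6 for 5: 3·6^3 + 3·6^2 + 3·6 + 2; = 776; G_4 = 776−1 = 775
step 4: 775 = 3·6^3 + 3·6^2 + 3·6 + 1; sub 7 for 6: 3·7^3 + 3·7^2 + 3·7 + 1; = 1198; G_5 = 1198−1 = 1197
step 5: 1197 = 3·7^3 + 3·7^2 + 3·7; sub 8 for 7: 3·8^3 + 3·8^2 + 3·8; = 1752; G_6 = 1752−1 = 1751
step 6: 1751 = 3·8^3 + 3·8^2 + 2·8 + 7; sub 9 for 8: 3·9^3 + 3·9^2 + 2·9 + 7; = 2455; G_7 = 2455−1 = 2454
step 7: 2454 = 3·9^3 + 3·9^2 + 2·9 + 6; sub 10 for 9: 3·10^3 + 3·10^2 + 2·10 + 6; = 3326; G_8 = 3326−1 = 3325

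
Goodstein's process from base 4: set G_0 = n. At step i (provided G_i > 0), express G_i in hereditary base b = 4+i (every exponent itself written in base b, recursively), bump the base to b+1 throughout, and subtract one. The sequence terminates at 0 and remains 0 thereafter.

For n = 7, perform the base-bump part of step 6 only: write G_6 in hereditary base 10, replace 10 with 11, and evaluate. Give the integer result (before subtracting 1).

[0] 7 ≡ 4 + 3 (base 4). Lift 5: 8. −1: 7.
[1] 7 ≡ 5 + 2 (base 5). Lift 6: 8. −1: 7.
[2] 7 ≡ 6 + 1 (base 6). Lift 7: 8. −1: 7.
[3] 7 ≡ 7 (base 7). Lift 8: 8. −1: 7.
[4] 7 ≡ 7 (base 8). Lift 9: 7. −1: 6.
[5] 6 ≡ 6 (base 9). Lift 10: 6. −1: 5.

5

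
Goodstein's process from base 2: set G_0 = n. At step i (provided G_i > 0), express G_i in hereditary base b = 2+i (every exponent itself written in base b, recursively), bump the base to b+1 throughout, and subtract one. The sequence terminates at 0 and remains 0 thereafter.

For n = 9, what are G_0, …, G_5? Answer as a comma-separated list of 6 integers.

9, 81, 1023, 9842, 140743, 2471826

(0) 9|_2 = 2^(2 + 1) + 1 ↦ 3^(3 + 1) + 1|_3 = 82 ⇒ 81
(1) 81|_3 = 3^(3 + 1) ↦ 4^(4 + 1)|_4 = 1024 ⇒ 1023
(2) 1023|_4 = 3·4^4 + 3·4^3 + 3·4^2 + 3·4 + 3 ↦ 3·5^5 + 3·5^3 + 3·5^2 + 3·5 + 3|_5 = 9843 ⇒ 9842
(3) 9842|_5 = 3·5^5 + 3·5^3 + 3·5^2 + 3·5 + 2 ↦ 3·6^6 + 3·6^3 + 3·6^2 + 3·6 + 2|_6 = 140744 ⇒ 140743
(4) 140743|_6 = 3·6^6 + 3·6^3 + 3·6^2 + 3·6 + 1 ↦ 3·7^7 + 3·7^3 + 3·7^2 + 3·7 + 1|_7 = 2471827 ⇒ 2471826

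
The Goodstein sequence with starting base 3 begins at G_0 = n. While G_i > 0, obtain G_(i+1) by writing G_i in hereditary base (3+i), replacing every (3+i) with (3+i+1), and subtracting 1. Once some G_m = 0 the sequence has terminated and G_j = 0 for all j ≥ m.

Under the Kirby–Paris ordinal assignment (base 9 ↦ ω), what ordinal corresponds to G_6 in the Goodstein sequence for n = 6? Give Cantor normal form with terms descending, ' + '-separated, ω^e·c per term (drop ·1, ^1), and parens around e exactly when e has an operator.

6

G_0=6  [base 3] 2·3  →[3↦4]→  2·4 = 8  −1 ⇒ G_1=7
G_1=7  [base 4] 4 + 3  →[4↦5]→  5 + 3 = 8  −1 ⇒ G_2=7
G_2=7  [base 5] 5 + 2  →[5↦6]→  6 + 2 = 8  −1 ⇒ G_3=7
G_3=7  [base 6] 6 + 1  →[6↦7]→  7 + 1 = 8  −1 ⇒ G_4=7
G_4=7  [base 7] 7  →[7↦8]→  8 = 8  −1 ⇒ G_5=7
G_5=7  [base 8] 7  →[8↦9]→  7 = 7  −1 ⇒ G_6=6
G_6=6  [base 9] 6  →[9↦10]→  6 = 6  −1 ⇒ G_7=5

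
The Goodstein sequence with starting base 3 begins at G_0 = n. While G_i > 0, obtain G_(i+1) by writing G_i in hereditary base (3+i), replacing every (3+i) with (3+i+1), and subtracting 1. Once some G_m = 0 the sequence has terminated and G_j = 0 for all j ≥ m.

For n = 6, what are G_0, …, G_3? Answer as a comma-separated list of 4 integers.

6, 7, 7, 7

step 0: 6 = 2·3; sub 4 for 3: 2·4; = 8; G_1 = 8−1 = 7
step 1: 7 = 4 + 3; sub 5 for 4: 5 + 3; = 8; G_2 = 8−1 = 7
step 2: 7 = 5 + 2; sub 6 for 5: 6 + 2; = 8; G_3 = 8−1 = 7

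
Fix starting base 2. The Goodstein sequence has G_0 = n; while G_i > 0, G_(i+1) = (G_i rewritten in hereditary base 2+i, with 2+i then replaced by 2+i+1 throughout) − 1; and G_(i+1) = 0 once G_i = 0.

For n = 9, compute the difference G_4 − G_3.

130901

(0) 9|_2 = 2^(2 + 1) + 1 ↦ 3^(3 + 1) + 1|_3 = 82 ⇒ 81
(1) 81|_3 = 3^(3 + 1) ↦ 4^(4 + 1)|_4 = 1024 ⇒ 1023
(2) 1023|_4 = 3·4^4 + 3·4^3 + 3·4^2 + 3·4 + 3 ↦ 3·5^5 + 3·5^3 + 3·5^2 + 3·5 + 3|_5 = 9843 ⇒ 9842
(3) 9842|_5 = 3·5^5 + 3·5^3 + 3·5^2 + 3·5 + 2 ↦ 3·6^6 + 3·6^3 + 3·6^2 + 3·6 + 2|_6 = 140744 ⇒ 140743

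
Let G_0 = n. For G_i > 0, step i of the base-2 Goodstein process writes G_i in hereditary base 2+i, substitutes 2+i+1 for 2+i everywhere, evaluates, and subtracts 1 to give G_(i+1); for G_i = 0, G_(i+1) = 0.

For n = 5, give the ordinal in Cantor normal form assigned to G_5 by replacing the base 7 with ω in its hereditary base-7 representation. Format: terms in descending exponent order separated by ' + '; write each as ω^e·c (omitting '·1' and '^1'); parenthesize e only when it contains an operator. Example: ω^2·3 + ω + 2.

ω^3·3 + ω^2·3 + ω·3

[0] 5 ≡ 2^2 + 1 (base 2). Lift 3: 28. −1: 27.
[1] 27 ≡ 3^3 (base 3). Lift 4: 256. −1: 255.
[2] 255 ≡ 3·4^3 + 3·4^2 + 3·4 + 3 (base 4). Lift 5: 468. −1: 467.
[3] 467 ≡ 3·5^3 + 3·5^2 + 3·5 + 2 (base 5). Lift 6: 776. −1: 775.
[4] 775 ≡ 3·6^3 + 3·6^2 + 3·6 + 1 (base 6). Lift 7: 1198. −1: 1197.
[5] 1197 ≡ 3·7^3 + 3·7^2 + 3·7 (base 7). Lift 8: 1752. −1: 1751.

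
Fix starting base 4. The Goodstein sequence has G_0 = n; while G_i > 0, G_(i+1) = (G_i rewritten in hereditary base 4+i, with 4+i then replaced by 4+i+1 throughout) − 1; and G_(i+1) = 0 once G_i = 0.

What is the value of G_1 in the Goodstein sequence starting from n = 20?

29

(0) 20|_4 = 4^2 + 4 ↦ 5^2 + 5|_5 = 30 ⇒ 29
(1) 29|_5 = 5^2 + 4 ↦ 6^2 + 4|_6 = 40 ⇒ 39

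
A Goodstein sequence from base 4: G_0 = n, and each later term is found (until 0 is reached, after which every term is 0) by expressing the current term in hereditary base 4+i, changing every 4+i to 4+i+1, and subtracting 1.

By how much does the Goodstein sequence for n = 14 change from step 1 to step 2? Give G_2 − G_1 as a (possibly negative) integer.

2

i=0: 14 = 3·4 + 2 (b=4); 4→5: 3·5 + 2 = 17; 17−1 = 16
i=1: 16 = 3·5 + 1 (b=5); 5→6: 3·6 + 1 = 19; 19−1 = 18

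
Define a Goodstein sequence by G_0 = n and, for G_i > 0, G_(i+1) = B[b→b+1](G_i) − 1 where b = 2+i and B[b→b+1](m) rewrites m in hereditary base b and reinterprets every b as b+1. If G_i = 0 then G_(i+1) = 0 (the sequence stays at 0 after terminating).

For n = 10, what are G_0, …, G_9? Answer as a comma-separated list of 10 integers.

step 0: 10 = 2^(2 + 1) + 2; sub 3 for 2: 3^(3 + 1) + 3; = 84; G_1 = 84−1 = 83
step 1: 83 = 3^(3 + 1) + 2; sub 4 for 3: 4^(4 + 1) + 2; = 1026; G_2 = 1026−1 = 1025
step 2: 1025 = 4^(4 + 1) + 1; sub 5 for 4: 5^(5 + 1) + 1; = 15626; G_3 = 15626−1 = 15625
step 3: 15625 = 5^(5 + 1); sub 6 for 5: 6^(6 + 1); = 279936; G_4 = 279936−1 = 279935
step 4: 279935 = 5·6^6 + 5·6^5 + 5·6^4 + 5·6^3 + 5·6^2 + 5·6 + 5; sub 7 for 6: 5·7^7 + 5·7^5 + 5·7^4 + 5·7^3 + 5·7^2 + 5·7 + 5; = 4215755; G_5 = 4215755−1 = 4215754
step 5: 4215754 = 5·7^7 + 5·7^5 + 5·7^4 + 5·7^3 + 5·7^2 + 5·7 + 4; sub 8 for 7: 5·8^8 + 5·8^5 + 5·8^4 + 5·8^3 + 5·8^2 + 5·8 + 4; = 84073324; G_6 = 84073324−1 = 84073323
step 6: 84073323 = 5·8^8 + 5·8^5 + 5·8^4 + 5·8^3 + 5·8^2 + 5·8 + 3; sub 9 for 8: 5·9^9 + 5·9^5 + 5·9^4 + 5·9^3 + 5·9^2 + 5·9 + 3; = 1937434593; G_7 = 1937434593−1 = 1937434592
step 7: 1937434592 = 5·9^9 + 5·9^5 + 5·9^4 + 5·9^3 + 5·9^2 + 5·9 + 2; sub 10 for 9: 5·10^10 + 5·10^5 + 5·10^4 + 5·10^3 + 5·10^2 + 5·10 + 2; = 50000555552; G_8 = 50000555552−1 = 50000555551
step 8: 50000555551 = 5·10^10 + 5·10^5 + 5·10^4 + 5·10^3 + 5·10^2 + 5·10 + 1; sub 11 for 10: 5·11^11 + 5·11^5 + 5·11^4 + 5·11^3 + 5·11^2 + 5·11 + 1; = 1426559238831; G_9 = 1426559238831−1 = 1426559238830

10, 83, 1025, 15625, 279935, 4215754, 84073323, 1937434592, 50000555551, 1426559238830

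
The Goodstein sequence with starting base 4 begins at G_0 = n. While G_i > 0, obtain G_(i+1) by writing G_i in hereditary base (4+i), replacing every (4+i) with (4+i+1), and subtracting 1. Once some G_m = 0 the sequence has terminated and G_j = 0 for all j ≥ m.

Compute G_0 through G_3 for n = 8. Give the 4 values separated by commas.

8, 9, 9, 9

step 0: 8 = 2·4; sub 5 for 4: 2·5; = 10; G_1 = 10−1 = 9
step 1: 9 = 5 + 4; sub 6 for 5: 6 + 4; = 10; G_2 = 10−1 = 9
step 2: 9 = 6 + 3; sub 7 for 6: 7 + 3; = 10; G_3 = 10−1 = 9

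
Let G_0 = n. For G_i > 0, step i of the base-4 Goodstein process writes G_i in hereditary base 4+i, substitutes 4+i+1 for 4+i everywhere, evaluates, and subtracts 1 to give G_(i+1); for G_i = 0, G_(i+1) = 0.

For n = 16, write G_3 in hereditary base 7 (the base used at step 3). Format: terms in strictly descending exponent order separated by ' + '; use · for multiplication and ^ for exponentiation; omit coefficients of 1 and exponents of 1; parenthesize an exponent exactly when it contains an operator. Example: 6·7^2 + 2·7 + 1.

(0) 16|_4 = 4^2 ↦ 5^2|_5 = 25 ⇒ 24
(1) 24|_5 = 4·5 + 4 ↦ 4·6 + 4|_6 = 28 ⇒ 27
(2) 27|_6 = 4·6 + 3 ↦ 4·7 + 3|_7 = 31 ⇒ 30
(3) 30|_7 = 4·7 + 2 ↦ 4·8 + 2|_8 = 34 ⇒ 33

4·7 + 2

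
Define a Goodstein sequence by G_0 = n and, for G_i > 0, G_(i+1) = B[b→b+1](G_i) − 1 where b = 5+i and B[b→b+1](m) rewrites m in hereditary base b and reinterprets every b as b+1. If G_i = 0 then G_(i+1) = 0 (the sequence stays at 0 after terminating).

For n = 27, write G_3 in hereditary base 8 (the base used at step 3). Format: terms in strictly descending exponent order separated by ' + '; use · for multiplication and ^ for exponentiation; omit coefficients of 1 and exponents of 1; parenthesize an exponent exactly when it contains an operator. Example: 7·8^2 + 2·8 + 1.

27 —HB5→ 5^2 + 2 —bump→ 6^2 + 2 = 38 —(−1)→ 37
37 —HB6→ 6^2 + 1 —bump→ 7^2 + 1 = 50 —(−1)→ 49
49 —HB7→ 7^2 —bump→ 8^2 = 64 —(−1)→ 63
63 —HB8→ 7·8 + 7 —bump→ 7·9 + 7 = 70 —(−1)→ 69

7·8 + 7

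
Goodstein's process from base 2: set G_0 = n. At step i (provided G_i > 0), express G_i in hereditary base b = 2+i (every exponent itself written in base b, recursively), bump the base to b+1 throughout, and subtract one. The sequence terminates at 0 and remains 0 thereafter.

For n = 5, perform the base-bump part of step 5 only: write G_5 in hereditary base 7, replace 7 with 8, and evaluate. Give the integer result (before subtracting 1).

G_0=5  [base 2] 2^2 + 1  →[2↦3]→  3^3 + 1 = 28  −1 ⇒ G_1=27
G_1=27  [base 3] 3^3  →[3↦4]→  4^4 = 256  −1 ⇒ G_2=255
G_2=255  [base 4] 3·4^3 + 3·4^2 + 3·4 + 3  →[4↦5]→  3·5^3 + 3·5^2 + 3·5 + 3 = 468  −1 ⇒ G_3=467
G_3=467  [base 5] 3·5^3 + 3·5^2 + 3·5 + 2  →[5↦6]→  3·6^3 + 3·6^2 + 3·6 + 2 = 776  −1 ⇒ G_4=775
G_4=775  [base 6] 3·6^3 + 3·6^2 + 3·6 + 1  →[6↦7]→  3·7^3 + 3·7^2 + 3·7 + 1 = 1198  −1 ⇒ G_5=1197
G_5=1197  [base 7] 3·7^3 + 3·7^2 + 3·7  →[7↦8]→  3·8^3 + 3·8^2 + 3·8 = 1752  −1 ⇒ G_6=1751

1752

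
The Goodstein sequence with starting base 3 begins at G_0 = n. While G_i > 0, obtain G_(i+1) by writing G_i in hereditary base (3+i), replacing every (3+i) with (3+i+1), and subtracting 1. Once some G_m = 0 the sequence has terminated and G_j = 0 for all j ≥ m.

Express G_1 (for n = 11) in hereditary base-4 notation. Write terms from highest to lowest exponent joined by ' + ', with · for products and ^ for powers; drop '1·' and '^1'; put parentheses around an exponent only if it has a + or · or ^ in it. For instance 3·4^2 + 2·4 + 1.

4^2 + 1

11 —HB3→ 3^2 + 2 —bump→ 4^2 + 2 = 18 —(−1)→ 17
17 —HB4→ 4^2 + 1 —bump→ 5^2 + 1 = 26 —(−1)→ 25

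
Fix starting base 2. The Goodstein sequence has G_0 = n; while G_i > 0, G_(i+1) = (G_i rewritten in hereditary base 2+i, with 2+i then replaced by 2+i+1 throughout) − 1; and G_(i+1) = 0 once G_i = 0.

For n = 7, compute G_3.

3127

step 0: 7 = 2^2 + 2 + 1; sub 3 for 2: 3^3 + 3 + 1; = 31; G_1 = 31−1 = 30
step 1: 30 = 3^3 + 3; sub 4 for 3: 4^4 + 4; = 260; G_2 = 260−1 = 259
step 2: 259 = 4^4 + 3; sub 5 for 4: 5^5 + 3; = 3128; G_3 = 3128−1 = 3127
step 3: 3127 = 5^5 + 2; sub 6 for 5: 6^6 + 2; = 46658; G_4 = 46658−1 = 46657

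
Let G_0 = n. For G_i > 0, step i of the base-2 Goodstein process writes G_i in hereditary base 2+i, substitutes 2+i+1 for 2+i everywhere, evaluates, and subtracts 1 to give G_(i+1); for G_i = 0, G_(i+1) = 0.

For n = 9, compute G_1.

81

G_0=9  [base 2] 2^(2 + 1) + 1  →[2↦3]→  3^(3 + 1) + 1 = 82  −1 ⇒ G_1=81
G_1=81  [base 3] 3^(3 + 1)  →[3↦4]→  4^(4 + 1) = 1024  −1 ⇒ G_2=1023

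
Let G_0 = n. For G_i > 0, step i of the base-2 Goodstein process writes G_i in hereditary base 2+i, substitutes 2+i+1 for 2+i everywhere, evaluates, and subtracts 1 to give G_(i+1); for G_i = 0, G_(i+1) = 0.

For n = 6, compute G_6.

187243

6 —HB2→ 2^2 + 2 —bump→ 3^3 + 3 = 30 —(−1)→ 29
29 —HB3→ 3^3 + 2 —bump→ 4^4 + 2 = 258 —(−1)→ 257
257 —HB4→ 4^4 + 1 —bump→ 5^5 + 1 = 3126 —(−1)→ 3125
3125 —HB5→ 5^5 —bump→ 6^6 = 46656 —(−1)→ 46655
46655 —HB6→ 5·6^5 + 5·6^4 + 5·6^3 + 5·6^2 + 5·6 + 5 —bump→ 5·7^5 + 5·7^4 + 5·7^3 + 5·7^2 + 5·7 + 5 = 98040 —(−1)→ 98039
98039 —HB7→ 5·7^5 + 5·7^4 + 5·7^3 + 5·7^2 + 5·7 + 4 —bump→ 5·8^5 + 5·8^4 + 5·8^3 + 5·8^2 + 5·8 + 4 = 187244 —(−1)→ 187243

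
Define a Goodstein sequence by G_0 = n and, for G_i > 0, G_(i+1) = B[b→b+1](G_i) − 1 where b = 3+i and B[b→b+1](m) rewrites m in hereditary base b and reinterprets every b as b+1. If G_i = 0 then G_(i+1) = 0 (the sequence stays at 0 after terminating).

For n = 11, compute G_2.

G_0 = 11. HB_3(11) = 3^2 + 2. Bump = 18. G_1 = 17.
G_1 = 17. HB_4(17) = 4^2 + 1. Bump = 26. G_2 = 25.
G_2 = 25. HB_5(25) = 5^2. Bump = 36. G_3 = 35.

25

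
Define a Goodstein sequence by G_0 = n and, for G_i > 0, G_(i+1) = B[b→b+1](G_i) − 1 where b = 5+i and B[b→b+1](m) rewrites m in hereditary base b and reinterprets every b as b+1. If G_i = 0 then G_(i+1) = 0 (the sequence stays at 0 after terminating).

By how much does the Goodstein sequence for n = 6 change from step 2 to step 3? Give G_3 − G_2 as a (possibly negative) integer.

-1

[0] 6 ≡ 5 + 1 (base 5). Lift 6: 7. −1: 6.
[1] 6 ≡ 6 (base 6). Lift 7: 7. −1: 6.
[2] 6 ≡ 6 (base 7). Lift 8: 6. −1: 5.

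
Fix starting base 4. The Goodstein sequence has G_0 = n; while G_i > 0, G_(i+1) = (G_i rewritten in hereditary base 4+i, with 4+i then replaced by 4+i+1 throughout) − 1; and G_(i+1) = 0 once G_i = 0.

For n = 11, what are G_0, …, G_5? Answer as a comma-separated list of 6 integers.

11 —HB4→ 2·4 + 3 —bump→ 2·5 + 3 = 13 —(−1)→ 12
12 —HB5→ 2·5 + 2 —bump→ 2·6 + 2 = 14 —(−1)→ 13
13 —HB6→ 2·6 + 1 —bump→ 2·7 + 1 = 15 —(−1)→ 14
14 —HB7→ 2·7 —bump→ 2·8 = 16 —(−1)→ 15
15 —HB8→ 8 + 7 —bump→ 9 + 7 = 16 —(−1)→ 15

11, 12, 13, 14, 15, 15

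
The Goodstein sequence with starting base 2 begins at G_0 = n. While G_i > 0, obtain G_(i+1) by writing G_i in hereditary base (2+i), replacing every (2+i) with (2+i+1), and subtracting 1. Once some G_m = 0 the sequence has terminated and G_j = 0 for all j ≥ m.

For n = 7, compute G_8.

77777775

(0) 7|_2 = 2^2 + 2 + 1 ↦ 3^3 + 3 + 1|_3 = 31 ⇒ 30
(1) 30|_3 = 3^3 + 3 ↦ 4^4 + 4|_4 = 260 ⇒ 259
(2) 259|_4 = 4^4 + 3 ↦ 5^5 + 3|_5 = 3128 ⇒ 3127
(3) 3127|_5 = 5^5 + 2 ↦ 6^6 + 2|_6 = 46658 ⇒ 46657
(4) 46657|_6 = 6^6 + 1 ↦ 7^7 + 1|_7 = 823544 ⇒ 823543
(5) 823543|_7 = 7^7 ↦ 8^8|_8 = 16777216 ⇒ 16777215
(6) 16777215|_8 = 7·8^7 + 7·8^6 + 7·8^5 + 7·8^4 + 7·8^3 + 7·8^2 + 7·8 + 7 ↦ 7·9^7 + 7·9^6 + 7·9^5 + 7·9^4 + 7·9^3 + 7·9^2 + 7·9 + 7|_9 = 37665880 ⇒ 37665879
(7) 37665879|_9 = 7·9^7 + 7·9^6 + 7·9^5 + 7·9^4 + 7·9^3 + 7·9^2 + 7·9 + 6 ↦ 7·10^7 + 7·10^6 + 7·10^5 + 7·10^4 + 7·10^3 + 7·10^2 + 7·10 + 6|_10 = 77777776 ⇒ 77777775
(8) 77777775|_10 = 7·10^7 + 7·10^6 + 7·10^5 + 7·10^4 + 7·10^3 + 7·10^2 + 7·10 + 5 ↦ 7·11^7 + 7·11^6 + 7·11^5 + 7·11^4 + 7·11^3 + 7·11^2 + 7·11 + 5|_11 = 150051214 ⇒ 150051213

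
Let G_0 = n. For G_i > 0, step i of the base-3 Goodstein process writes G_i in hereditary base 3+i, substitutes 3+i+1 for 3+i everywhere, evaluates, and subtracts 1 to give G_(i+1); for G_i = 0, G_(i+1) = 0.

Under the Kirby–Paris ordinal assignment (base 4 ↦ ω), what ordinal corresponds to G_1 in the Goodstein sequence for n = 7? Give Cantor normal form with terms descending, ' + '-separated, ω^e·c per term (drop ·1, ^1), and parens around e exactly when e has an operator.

i=0: 7 = 2·3 + 1 (b=3); 3→4: 2·4 + 1 = 9; 9−1 = 8
i=1: 8 = 2·4 (b=4); 4→5: 2·5 = 10; 10−1 = 9

ω·2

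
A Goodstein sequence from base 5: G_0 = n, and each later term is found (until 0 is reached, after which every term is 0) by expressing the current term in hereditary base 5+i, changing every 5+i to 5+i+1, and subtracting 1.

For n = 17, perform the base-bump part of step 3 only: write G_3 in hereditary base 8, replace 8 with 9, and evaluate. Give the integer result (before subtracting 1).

i=0: 17 = 3·5 + 2 (b=5); 5→6: 3·6 + 2 = 20; 20−1 = 19
i=1: 19 = 3·6 + 1 (b=6); 6→7: 3·7 + 1 = 22; 22−1 = 21
i=2: 21 = 3·7 (b=7); 7→8: 3·8 = 24; 24−1 = 23

25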